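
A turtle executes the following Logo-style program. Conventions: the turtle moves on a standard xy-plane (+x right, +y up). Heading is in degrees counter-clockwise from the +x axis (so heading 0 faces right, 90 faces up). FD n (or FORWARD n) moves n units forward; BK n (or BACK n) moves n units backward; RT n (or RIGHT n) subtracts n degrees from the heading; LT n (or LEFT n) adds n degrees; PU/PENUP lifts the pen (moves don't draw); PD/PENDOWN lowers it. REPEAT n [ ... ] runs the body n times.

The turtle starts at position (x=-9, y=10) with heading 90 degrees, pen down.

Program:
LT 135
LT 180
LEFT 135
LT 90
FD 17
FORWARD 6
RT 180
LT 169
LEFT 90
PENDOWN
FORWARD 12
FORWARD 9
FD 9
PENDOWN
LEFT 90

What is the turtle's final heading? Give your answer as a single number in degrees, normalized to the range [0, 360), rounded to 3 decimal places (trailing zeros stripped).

Executing turtle program step by step:
Start: pos=(-9,10), heading=90, pen down
LT 135: heading 90 -> 225
LT 180: heading 225 -> 45
LT 135: heading 45 -> 180
LT 90: heading 180 -> 270
FD 17: (-9,10) -> (-9,-7) [heading=270, draw]
FD 6: (-9,-7) -> (-9,-13) [heading=270, draw]
RT 180: heading 270 -> 90
LT 169: heading 90 -> 259
LT 90: heading 259 -> 349
PD: pen down
FD 12: (-9,-13) -> (2.78,-15.29) [heading=349, draw]
FD 9: (2.78,-15.29) -> (11.614,-17.007) [heading=349, draw]
FD 9: (11.614,-17.007) -> (20.449,-18.724) [heading=349, draw]
PD: pen down
LT 90: heading 349 -> 79
Final: pos=(20.449,-18.724), heading=79, 5 segment(s) drawn

Answer: 79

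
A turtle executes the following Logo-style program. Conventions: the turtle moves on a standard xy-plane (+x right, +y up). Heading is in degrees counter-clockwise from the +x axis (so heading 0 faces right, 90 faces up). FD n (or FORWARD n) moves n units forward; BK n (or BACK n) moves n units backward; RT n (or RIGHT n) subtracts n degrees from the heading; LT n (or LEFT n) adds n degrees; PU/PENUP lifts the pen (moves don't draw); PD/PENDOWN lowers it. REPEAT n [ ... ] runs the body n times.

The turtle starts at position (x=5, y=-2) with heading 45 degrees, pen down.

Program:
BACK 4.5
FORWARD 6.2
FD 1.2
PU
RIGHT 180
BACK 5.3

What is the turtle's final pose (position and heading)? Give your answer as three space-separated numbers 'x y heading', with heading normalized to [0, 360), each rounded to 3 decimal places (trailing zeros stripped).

Executing turtle program step by step:
Start: pos=(5,-2), heading=45, pen down
BK 4.5: (5,-2) -> (1.818,-5.182) [heading=45, draw]
FD 6.2: (1.818,-5.182) -> (6.202,-0.798) [heading=45, draw]
FD 1.2: (6.202,-0.798) -> (7.051,0.051) [heading=45, draw]
PU: pen up
RT 180: heading 45 -> 225
BK 5.3: (7.051,0.051) -> (10.798,3.798) [heading=225, move]
Final: pos=(10.798,3.798), heading=225, 3 segment(s) drawn

Answer: 10.798 3.798 225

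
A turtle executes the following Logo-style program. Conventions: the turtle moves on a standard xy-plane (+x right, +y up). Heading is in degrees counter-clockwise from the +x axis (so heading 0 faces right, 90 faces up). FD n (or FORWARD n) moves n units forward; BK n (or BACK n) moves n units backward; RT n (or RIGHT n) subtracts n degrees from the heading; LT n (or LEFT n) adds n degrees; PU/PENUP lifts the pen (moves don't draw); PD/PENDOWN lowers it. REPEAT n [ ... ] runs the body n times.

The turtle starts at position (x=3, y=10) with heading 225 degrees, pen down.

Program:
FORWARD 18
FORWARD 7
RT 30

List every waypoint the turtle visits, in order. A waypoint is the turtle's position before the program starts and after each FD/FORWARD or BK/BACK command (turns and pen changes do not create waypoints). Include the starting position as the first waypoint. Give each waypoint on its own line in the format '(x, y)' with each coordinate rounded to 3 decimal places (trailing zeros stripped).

Executing turtle program step by step:
Start: pos=(3,10), heading=225, pen down
FD 18: (3,10) -> (-9.728,-2.728) [heading=225, draw]
FD 7: (-9.728,-2.728) -> (-14.678,-7.678) [heading=225, draw]
RT 30: heading 225 -> 195
Final: pos=(-14.678,-7.678), heading=195, 2 segment(s) drawn
Waypoints (3 total):
(3, 10)
(-9.728, -2.728)
(-14.678, -7.678)

Answer: (3, 10)
(-9.728, -2.728)
(-14.678, -7.678)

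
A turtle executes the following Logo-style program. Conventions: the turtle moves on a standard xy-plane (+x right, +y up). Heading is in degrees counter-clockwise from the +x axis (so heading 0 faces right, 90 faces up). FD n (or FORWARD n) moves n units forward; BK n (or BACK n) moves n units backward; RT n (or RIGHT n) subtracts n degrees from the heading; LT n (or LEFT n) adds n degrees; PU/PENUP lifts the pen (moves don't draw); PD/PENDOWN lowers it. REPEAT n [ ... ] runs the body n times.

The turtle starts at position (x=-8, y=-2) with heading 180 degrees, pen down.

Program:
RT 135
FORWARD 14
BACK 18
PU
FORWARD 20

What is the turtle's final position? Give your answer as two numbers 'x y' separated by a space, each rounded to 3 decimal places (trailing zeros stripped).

Answer: 3.314 9.314

Derivation:
Executing turtle program step by step:
Start: pos=(-8,-2), heading=180, pen down
RT 135: heading 180 -> 45
FD 14: (-8,-2) -> (1.899,7.899) [heading=45, draw]
BK 18: (1.899,7.899) -> (-10.828,-4.828) [heading=45, draw]
PU: pen up
FD 20: (-10.828,-4.828) -> (3.314,9.314) [heading=45, move]
Final: pos=(3.314,9.314), heading=45, 2 segment(s) drawn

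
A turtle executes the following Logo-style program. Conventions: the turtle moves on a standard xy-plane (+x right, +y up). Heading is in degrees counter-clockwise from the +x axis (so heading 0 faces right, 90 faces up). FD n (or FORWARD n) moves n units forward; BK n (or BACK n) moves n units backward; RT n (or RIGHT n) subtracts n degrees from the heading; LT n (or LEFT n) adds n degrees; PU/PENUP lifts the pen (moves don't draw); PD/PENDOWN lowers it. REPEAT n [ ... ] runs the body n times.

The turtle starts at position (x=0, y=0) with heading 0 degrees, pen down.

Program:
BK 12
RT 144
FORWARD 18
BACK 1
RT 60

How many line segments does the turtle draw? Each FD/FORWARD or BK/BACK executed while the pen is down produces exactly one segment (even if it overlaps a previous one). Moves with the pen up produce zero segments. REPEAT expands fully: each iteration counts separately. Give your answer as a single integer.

Executing turtle program step by step:
Start: pos=(0,0), heading=0, pen down
BK 12: (0,0) -> (-12,0) [heading=0, draw]
RT 144: heading 0 -> 216
FD 18: (-12,0) -> (-26.562,-10.58) [heading=216, draw]
BK 1: (-26.562,-10.58) -> (-25.753,-9.992) [heading=216, draw]
RT 60: heading 216 -> 156
Final: pos=(-25.753,-9.992), heading=156, 3 segment(s) drawn
Segments drawn: 3

Answer: 3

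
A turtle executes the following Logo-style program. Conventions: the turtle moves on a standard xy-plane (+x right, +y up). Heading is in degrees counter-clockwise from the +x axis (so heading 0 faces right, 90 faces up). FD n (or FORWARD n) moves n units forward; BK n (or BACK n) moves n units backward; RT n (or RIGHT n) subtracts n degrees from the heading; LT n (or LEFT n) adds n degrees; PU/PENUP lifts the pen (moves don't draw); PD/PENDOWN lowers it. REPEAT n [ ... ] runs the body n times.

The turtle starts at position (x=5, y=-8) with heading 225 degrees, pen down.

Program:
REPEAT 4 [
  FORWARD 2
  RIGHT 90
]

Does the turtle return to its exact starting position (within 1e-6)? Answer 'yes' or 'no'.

Executing turtle program step by step:
Start: pos=(5,-8), heading=225, pen down
REPEAT 4 [
  -- iteration 1/4 --
  FD 2: (5,-8) -> (3.586,-9.414) [heading=225, draw]
  RT 90: heading 225 -> 135
  -- iteration 2/4 --
  FD 2: (3.586,-9.414) -> (2.172,-8) [heading=135, draw]
  RT 90: heading 135 -> 45
  -- iteration 3/4 --
  FD 2: (2.172,-8) -> (3.586,-6.586) [heading=45, draw]
  RT 90: heading 45 -> 315
  -- iteration 4/4 --
  FD 2: (3.586,-6.586) -> (5,-8) [heading=315, draw]
  RT 90: heading 315 -> 225
]
Final: pos=(5,-8), heading=225, 4 segment(s) drawn

Start position: (5, -8)
Final position: (5, -8)
Distance = 0; < 1e-6 -> CLOSED

Answer: yes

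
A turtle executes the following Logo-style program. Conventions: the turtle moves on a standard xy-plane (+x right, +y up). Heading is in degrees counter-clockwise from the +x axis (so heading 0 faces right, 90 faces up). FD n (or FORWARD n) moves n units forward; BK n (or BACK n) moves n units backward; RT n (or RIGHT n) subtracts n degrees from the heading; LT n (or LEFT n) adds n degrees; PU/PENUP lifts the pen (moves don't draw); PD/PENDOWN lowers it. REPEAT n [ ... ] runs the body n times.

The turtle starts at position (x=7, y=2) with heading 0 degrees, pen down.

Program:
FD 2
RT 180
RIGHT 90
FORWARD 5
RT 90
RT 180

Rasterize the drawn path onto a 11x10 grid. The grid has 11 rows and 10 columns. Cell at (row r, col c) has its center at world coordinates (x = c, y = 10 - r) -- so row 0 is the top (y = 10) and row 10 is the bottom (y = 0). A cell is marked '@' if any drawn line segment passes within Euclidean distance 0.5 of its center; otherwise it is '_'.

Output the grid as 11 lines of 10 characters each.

Segment 0: (7,2) -> (9,2)
Segment 1: (9,2) -> (9,7)

Answer: __________
__________
__________
_________@
_________@
_________@
_________@
_________@
_______@@@
__________
__________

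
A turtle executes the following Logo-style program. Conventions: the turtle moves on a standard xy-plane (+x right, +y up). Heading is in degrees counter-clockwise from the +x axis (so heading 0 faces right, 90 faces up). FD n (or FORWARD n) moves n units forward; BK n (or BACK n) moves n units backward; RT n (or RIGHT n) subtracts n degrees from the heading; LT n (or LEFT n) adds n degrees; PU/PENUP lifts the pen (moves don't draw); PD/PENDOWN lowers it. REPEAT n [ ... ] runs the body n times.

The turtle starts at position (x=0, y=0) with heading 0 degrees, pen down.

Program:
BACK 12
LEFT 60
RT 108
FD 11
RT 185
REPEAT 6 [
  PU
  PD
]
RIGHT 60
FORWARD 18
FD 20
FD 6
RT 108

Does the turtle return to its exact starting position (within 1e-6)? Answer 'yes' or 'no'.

Executing turtle program step by step:
Start: pos=(0,0), heading=0, pen down
BK 12: (0,0) -> (-12,0) [heading=0, draw]
LT 60: heading 0 -> 60
RT 108: heading 60 -> 312
FD 11: (-12,0) -> (-4.64,-8.175) [heading=312, draw]
RT 185: heading 312 -> 127
REPEAT 6 [
  -- iteration 1/6 --
  PU: pen up
  PD: pen down
  -- iteration 2/6 --
  PU: pen up
  PD: pen down
  -- iteration 3/6 --
  PU: pen up
  PD: pen down
  -- iteration 4/6 --
  PU: pen up
  PD: pen down
  -- iteration 5/6 --
  PU: pen up
  PD: pen down
  -- iteration 6/6 --
  PU: pen up
  PD: pen down
]
RT 60: heading 127 -> 67
FD 18: (-4.64,-8.175) -> (2.394,8.394) [heading=67, draw]
FD 20: (2.394,8.394) -> (10.208,26.805) [heading=67, draw]
FD 6: (10.208,26.805) -> (12.553,32.328) [heading=67, draw]
RT 108: heading 67 -> 319
Final: pos=(12.553,32.328), heading=319, 5 segment(s) drawn

Start position: (0, 0)
Final position: (12.553, 32.328)
Distance = 34.679; >= 1e-6 -> NOT closed

Answer: no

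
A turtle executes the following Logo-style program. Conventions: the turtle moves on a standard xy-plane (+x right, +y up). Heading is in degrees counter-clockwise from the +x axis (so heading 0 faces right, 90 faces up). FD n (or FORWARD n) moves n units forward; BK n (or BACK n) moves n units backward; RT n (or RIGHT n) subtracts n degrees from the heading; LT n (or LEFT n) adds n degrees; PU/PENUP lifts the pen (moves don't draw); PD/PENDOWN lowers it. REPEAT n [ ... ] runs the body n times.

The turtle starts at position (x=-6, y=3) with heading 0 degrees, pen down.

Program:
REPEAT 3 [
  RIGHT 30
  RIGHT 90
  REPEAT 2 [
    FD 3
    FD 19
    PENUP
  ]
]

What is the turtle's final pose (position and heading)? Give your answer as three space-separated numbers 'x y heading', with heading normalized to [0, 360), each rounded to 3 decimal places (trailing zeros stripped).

Executing turtle program step by step:
Start: pos=(-6,3), heading=0, pen down
REPEAT 3 [
  -- iteration 1/3 --
  RT 30: heading 0 -> 330
  RT 90: heading 330 -> 240
  REPEAT 2 [
    -- iteration 1/2 --
    FD 3: (-6,3) -> (-7.5,0.402) [heading=240, draw]
    FD 19: (-7.5,0.402) -> (-17,-16.053) [heading=240, draw]
    PU: pen up
    -- iteration 2/2 --
    FD 3: (-17,-16.053) -> (-18.5,-18.651) [heading=240, move]
    FD 19: (-18.5,-18.651) -> (-28,-35.105) [heading=240, move]
    PU: pen up
  ]
  -- iteration 2/3 --
  RT 30: heading 240 -> 210
  RT 90: heading 210 -> 120
  REPEAT 2 [
    -- iteration 1/2 --
    FD 3: (-28,-35.105) -> (-29.5,-32.507) [heading=120, move]
    FD 19: (-29.5,-32.507) -> (-39,-16.053) [heading=120, move]
    PU: pen up
    -- iteration 2/2 --
    FD 3: (-39,-16.053) -> (-40.5,-13.454) [heading=120, move]
    FD 19: (-40.5,-13.454) -> (-50,3) [heading=120, move]
    PU: pen up
  ]
  -- iteration 3/3 --
  RT 30: heading 120 -> 90
  RT 90: heading 90 -> 0
  REPEAT 2 [
    -- iteration 1/2 --
    FD 3: (-50,3) -> (-47,3) [heading=0, move]
    FD 19: (-47,3) -> (-28,3) [heading=0, move]
    PU: pen up
    -- iteration 2/2 --
    FD 3: (-28,3) -> (-25,3) [heading=0, move]
    FD 19: (-25,3) -> (-6,3) [heading=0, move]
    PU: pen up
  ]
]
Final: pos=(-6,3), heading=0, 2 segment(s) drawn

Answer: -6 3 0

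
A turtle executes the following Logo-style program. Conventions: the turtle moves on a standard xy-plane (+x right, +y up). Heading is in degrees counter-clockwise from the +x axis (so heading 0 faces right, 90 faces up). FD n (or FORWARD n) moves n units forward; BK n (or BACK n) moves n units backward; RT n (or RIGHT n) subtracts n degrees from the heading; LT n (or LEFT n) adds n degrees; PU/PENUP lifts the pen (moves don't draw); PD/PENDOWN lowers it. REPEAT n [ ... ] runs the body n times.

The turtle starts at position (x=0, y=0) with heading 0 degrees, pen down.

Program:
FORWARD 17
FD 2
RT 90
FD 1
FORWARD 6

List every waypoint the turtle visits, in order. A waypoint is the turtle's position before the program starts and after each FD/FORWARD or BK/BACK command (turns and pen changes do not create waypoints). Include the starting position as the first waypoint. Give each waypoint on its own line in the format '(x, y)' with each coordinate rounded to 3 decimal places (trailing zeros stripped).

Answer: (0, 0)
(17, 0)
(19, 0)
(19, -1)
(19, -7)

Derivation:
Executing turtle program step by step:
Start: pos=(0,0), heading=0, pen down
FD 17: (0,0) -> (17,0) [heading=0, draw]
FD 2: (17,0) -> (19,0) [heading=0, draw]
RT 90: heading 0 -> 270
FD 1: (19,0) -> (19,-1) [heading=270, draw]
FD 6: (19,-1) -> (19,-7) [heading=270, draw]
Final: pos=(19,-7), heading=270, 4 segment(s) drawn
Waypoints (5 total):
(0, 0)
(17, 0)
(19, 0)
(19, -1)
(19, -7)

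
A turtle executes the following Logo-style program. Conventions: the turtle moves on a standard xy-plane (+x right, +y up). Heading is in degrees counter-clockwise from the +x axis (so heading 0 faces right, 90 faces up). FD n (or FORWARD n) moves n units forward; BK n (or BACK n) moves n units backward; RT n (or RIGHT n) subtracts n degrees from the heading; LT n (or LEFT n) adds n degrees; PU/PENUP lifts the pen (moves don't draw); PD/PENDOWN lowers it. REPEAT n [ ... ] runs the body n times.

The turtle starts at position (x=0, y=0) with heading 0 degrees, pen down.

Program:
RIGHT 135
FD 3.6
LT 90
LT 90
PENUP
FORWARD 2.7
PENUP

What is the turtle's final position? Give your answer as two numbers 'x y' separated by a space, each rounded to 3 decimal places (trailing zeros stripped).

Answer: -0.636 -0.636

Derivation:
Executing turtle program step by step:
Start: pos=(0,0), heading=0, pen down
RT 135: heading 0 -> 225
FD 3.6: (0,0) -> (-2.546,-2.546) [heading=225, draw]
LT 90: heading 225 -> 315
LT 90: heading 315 -> 45
PU: pen up
FD 2.7: (-2.546,-2.546) -> (-0.636,-0.636) [heading=45, move]
PU: pen up
Final: pos=(-0.636,-0.636), heading=45, 1 segment(s) drawn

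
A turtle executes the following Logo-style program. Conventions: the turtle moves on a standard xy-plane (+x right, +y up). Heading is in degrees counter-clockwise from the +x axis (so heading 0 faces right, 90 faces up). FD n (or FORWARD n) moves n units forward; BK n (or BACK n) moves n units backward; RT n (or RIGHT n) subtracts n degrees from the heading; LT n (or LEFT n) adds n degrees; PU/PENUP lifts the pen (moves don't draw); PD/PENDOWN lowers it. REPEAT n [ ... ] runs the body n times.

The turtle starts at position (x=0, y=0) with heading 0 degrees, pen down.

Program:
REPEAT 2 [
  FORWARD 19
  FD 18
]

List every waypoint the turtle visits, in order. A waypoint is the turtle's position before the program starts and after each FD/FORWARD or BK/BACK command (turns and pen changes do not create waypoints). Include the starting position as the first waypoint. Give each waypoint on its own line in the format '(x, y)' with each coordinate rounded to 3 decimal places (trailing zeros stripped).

Answer: (0, 0)
(19, 0)
(37, 0)
(56, 0)
(74, 0)

Derivation:
Executing turtle program step by step:
Start: pos=(0,0), heading=0, pen down
REPEAT 2 [
  -- iteration 1/2 --
  FD 19: (0,0) -> (19,0) [heading=0, draw]
  FD 18: (19,0) -> (37,0) [heading=0, draw]
  -- iteration 2/2 --
  FD 19: (37,0) -> (56,0) [heading=0, draw]
  FD 18: (56,0) -> (74,0) [heading=0, draw]
]
Final: pos=(74,0), heading=0, 4 segment(s) drawn
Waypoints (5 total):
(0, 0)
(19, 0)
(37, 0)
(56, 0)
(74, 0)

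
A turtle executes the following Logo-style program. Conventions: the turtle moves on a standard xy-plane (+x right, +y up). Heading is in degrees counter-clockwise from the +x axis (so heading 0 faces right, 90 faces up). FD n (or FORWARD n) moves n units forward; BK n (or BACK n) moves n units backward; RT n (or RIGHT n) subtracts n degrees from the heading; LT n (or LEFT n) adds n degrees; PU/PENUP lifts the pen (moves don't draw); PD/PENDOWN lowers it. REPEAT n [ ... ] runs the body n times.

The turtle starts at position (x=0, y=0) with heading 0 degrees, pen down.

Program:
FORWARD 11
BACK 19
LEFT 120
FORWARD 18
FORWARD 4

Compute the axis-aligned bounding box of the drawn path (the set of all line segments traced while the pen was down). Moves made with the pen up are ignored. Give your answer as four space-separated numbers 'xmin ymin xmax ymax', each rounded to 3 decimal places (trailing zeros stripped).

Executing turtle program step by step:
Start: pos=(0,0), heading=0, pen down
FD 11: (0,0) -> (11,0) [heading=0, draw]
BK 19: (11,0) -> (-8,0) [heading=0, draw]
LT 120: heading 0 -> 120
FD 18: (-8,0) -> (-17,15.588) [heading=120, draw]
FD 4: (-17,15.588) -> (-19,19.053) [heading=120, draw]
Final: pos=(-19,19.053), heading=120, 4 segment(s) drawn

Segment endpoints: x in {-19, -17, -8, 0, 11}, y in {0, 15.588, 19.053}
xmin=-19, ymin=0, xmax=11, ymax=19.053

Answer: -19 0 11 19.053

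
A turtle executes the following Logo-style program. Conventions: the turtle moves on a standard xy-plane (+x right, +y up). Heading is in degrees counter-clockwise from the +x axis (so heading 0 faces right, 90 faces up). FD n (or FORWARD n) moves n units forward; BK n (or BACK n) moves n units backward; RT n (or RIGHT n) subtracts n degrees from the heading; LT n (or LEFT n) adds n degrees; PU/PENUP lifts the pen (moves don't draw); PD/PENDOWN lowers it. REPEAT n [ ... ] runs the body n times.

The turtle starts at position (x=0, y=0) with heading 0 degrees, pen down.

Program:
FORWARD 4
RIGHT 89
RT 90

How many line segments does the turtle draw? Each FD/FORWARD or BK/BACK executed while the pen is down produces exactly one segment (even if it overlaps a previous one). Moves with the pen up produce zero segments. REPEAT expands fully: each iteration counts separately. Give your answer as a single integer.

Answer: 1

Derivation:
Executing turtle program step by step:
Start: pos=(0,0), heading=0, pen down
FD 4: (0,0) -> (4,0) [heading=0, draw]
RT 89: heading 0 -> 271
RT 90: heading 271 -> 181
Final: pos=(4,0), heading=181, 1 segment(s) drawn
Segments drawn: 1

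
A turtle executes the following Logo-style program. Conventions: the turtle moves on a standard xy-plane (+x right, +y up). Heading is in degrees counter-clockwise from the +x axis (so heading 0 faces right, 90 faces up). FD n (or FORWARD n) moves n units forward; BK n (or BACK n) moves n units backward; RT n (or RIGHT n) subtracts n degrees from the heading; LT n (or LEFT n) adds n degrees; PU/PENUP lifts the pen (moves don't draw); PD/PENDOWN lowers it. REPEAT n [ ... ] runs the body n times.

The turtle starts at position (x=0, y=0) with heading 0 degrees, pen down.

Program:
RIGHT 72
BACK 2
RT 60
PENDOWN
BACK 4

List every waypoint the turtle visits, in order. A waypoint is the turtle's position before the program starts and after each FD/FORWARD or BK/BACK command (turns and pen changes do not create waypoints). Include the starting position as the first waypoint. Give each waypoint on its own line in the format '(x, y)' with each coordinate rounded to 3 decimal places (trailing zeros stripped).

Answer: (0, 0)
(-0.618, 1.902)
(2.058, 4.875)

Derivation:
Executing turtle program step by step:
Start: pos=(0,0), heading=0, pen down
RT 72: heading 0 -> 288
BK 2: (0,0) -> (-0.618,1.902) [heading=288, draw]
RT 60: heading 288 -> 228
PD: pen down
BK 4: (-0.618,1.902) -> (2.058,4.875) [heading=228, draw]
Final: pos=(2.058,4.875), heading=228, 2 segment(s) drawn
Waypoints (3 total):
(0, 0)
(-0.618, 1.902)
(2.058, 4.875)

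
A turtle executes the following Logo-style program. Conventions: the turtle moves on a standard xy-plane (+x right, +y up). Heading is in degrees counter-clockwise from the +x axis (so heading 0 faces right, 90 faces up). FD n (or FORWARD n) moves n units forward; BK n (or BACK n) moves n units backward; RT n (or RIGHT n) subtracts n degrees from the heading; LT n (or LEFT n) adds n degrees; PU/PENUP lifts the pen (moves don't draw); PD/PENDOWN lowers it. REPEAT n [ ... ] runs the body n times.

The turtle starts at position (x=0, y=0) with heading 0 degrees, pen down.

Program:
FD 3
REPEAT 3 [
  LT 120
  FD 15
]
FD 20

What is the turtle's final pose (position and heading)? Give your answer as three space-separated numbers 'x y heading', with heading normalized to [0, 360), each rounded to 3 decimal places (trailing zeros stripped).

Answer: 23 0 0

Derivation:
Executing turtle program step by step:
Start: pos=(0,0), heading=0, pen down
FD 3: (0,0) -> (3,0) [heading=0, draw]
REPEAT 3 [
  -- iteration 1/3 --
  LT 120: heading 0 -> 120
  FD 15: (3,0) -> (-4.5,12.99) [heading=120, draw]
  -- iteration 2/3 --
  LT 120: heading 120 -> 240
  FD 15: (-4.5,12.99) -> (-12,0) [heading=240, draw]
  -- iteration 3/3 --
  LT 120: heading 240 -> 0
  FD 15: (-12,0) -> (3,0) [heading=0, draw]
]
FD 20: (3,0) -> (23,0) [heading=0, draw]
Final: pos=(23,0), heading=0, 5 segment(s) drawn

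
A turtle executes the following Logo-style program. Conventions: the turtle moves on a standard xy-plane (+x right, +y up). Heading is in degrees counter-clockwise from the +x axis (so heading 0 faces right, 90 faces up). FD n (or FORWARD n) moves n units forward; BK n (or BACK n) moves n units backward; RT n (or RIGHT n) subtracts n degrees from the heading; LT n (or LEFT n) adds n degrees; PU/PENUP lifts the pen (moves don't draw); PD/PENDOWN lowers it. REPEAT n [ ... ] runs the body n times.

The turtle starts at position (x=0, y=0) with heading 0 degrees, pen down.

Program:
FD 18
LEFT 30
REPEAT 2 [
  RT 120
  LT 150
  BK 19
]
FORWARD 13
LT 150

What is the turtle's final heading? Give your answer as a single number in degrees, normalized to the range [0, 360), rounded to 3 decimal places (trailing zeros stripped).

Executing turtle program step by step:
Start: pos=(0,0), heading=0, pen down
FD 18: (0,0) -> (18,0) [heading=0, draw]
LT 30: heading 0 -> 30
REPEAT 2 [
  -- iteration 1/2 --
  RT 120: heading 30 -> 270
  LT 150: heading 270 -> 60
  BK 19: (18,0) -> (8.5,-16.454) [heading=60, draw]
  -- iteration 2/2 --
  RT 120: heading 60 -> 300
  LT 150: heading 300 -> 90
  BK 19: (8.5,-16.454) -> (8.5,-35.454) [heading=90, draw]
]
FD 13: (8.5,-35.454) -> (8.5,-22.454) [heading=90, draw]
LT 150: heading 90 -> 240
Final: pos=(8.5,-22.454), heading=240, 4 segment(s) drawn

Answer: 240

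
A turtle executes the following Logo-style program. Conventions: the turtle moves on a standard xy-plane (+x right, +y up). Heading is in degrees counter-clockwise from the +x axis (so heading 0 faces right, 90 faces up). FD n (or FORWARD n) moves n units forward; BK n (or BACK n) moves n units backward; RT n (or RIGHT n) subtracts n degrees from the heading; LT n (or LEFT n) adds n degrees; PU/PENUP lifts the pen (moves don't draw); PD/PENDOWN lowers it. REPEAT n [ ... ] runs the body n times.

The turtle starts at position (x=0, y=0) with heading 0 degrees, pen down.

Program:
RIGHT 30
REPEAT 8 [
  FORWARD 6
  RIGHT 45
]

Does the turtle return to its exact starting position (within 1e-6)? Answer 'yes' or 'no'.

Executing turtle program step by step:
Start: pos=(0,0), heading=0, pen down
RT 30: heading 0 -> 330
REPEAT 8 [
  -- iteration 1/8 --
  FD 6: (0,0) -> (5.196,-3) [heading=330, draw]
  RT 45: heading 330 -> 285
  -- iteration 2/8 --
  FD 6: (5.196,-3) -> (6.749,-8.796) [heading=285, draw]
  RT 45: heading 285 -> 240
  -- iteration 3/8 --
  FD 6: (6.749,-8.796) -> (3.749,-13.992) [heading=240, draw]
  RT 45: heading 240 -> 195
  -- iteration 4/8 --
  FD 6: (3.749,-13.992) -> (-2.046,-15.545) [heading=195, draw]
  RT 45: heading 195 -> 150
  -- iteration 5/8 --
  FD 6: (-2.046,-15.545) -> (-7.243,-12.545) [heading=150, draw]
  RT 45: heading 150 -> 105
  -- iteration 6/8 --
  FD 6: (-7.243,-12.545) -> (-8.796,-6.749) [heading=105, draw]
  RT 45: heading 105 -> 60
  -- iteration 7/8 --
  FD 6: (-8.796,-6.749) -> (-5.796,-1.553) [heading=60, draw]
  RT 45: heading 60 -> 15
  -- iteration 8/8 --
  FD 6: (-5.796,-1.553) -> (0,0) [heading=15, draw]
  RT 45: heading 15 -> 330
]
Final: pos=(0,0), heading=330, 8 segment(s) drawn

Start position: (0, 0)
Final position: (0, 0)
Distance = 0; < 1e-6 -> CLOSED

Answer: yes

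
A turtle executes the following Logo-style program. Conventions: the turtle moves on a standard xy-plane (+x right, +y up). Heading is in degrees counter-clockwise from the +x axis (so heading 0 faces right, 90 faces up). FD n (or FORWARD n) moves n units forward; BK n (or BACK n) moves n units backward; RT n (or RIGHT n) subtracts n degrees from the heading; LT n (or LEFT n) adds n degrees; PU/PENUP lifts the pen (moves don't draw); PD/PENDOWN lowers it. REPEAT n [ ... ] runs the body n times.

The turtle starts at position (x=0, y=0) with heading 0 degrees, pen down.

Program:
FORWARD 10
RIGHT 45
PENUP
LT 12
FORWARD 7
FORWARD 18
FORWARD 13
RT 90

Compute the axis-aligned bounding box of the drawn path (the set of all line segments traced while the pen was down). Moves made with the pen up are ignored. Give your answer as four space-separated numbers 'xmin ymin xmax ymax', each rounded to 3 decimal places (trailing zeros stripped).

Answer: 0 0 10 0

Derivation:
Executing turtle program step by step:
Start: pos=(0,0), heading=0, pen down
FD 10: (0,0) -> (10,0) [heading=0, draw]
RT 45: heading 0 -> 315
PU: pen up
LT 12: heading 315 -> 327
FD 7: (10,0) -> (15.871,-3.812) [heading=327, move]
FD 18: (15.871,-3.812) -> (30.967,-13.616) [heading=327, move]
FD 13: (30.967,-13.616) -> (41.869,-20.696) [heading=327, move]
RT 90: heading 327 -> 237
Final: pos=(41.869,-20.696), heading=237, 1 segment(s) drawn

Segment endpoints: x in {0, 10}, y in {0}
xmin=0, ymin=0, xmax=10, ymax=0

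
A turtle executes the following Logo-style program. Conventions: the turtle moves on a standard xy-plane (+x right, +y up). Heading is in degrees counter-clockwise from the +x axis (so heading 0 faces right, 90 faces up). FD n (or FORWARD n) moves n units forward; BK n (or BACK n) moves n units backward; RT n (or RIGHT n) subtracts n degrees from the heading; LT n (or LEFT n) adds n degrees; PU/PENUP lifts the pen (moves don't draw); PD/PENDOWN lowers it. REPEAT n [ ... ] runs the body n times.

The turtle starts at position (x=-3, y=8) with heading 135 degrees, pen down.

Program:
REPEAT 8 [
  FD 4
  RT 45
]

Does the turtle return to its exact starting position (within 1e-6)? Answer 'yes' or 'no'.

Answer: yes

Derivation:
Executing turtle program step by step:
Start: pos=(-3,8), heading=135, pen down
REPEAT 8 [
  -- iteration 1/8 --
  FD 4: (-3,8) -> (-5.828,10.828) [heading=135, draw]
  RT 45: heading 135 -> 90
  -- iteration 2/8 --
  FD 4: (-5.828,10.828) -> (-5.828,14.828) [heading=90, draw]
  RT 45: heading 90 -> 45
  -- iteration 3/8 --
  FD 4: (-5.828,14.828) -> (-3,17.657) [heading=45, draw]
  RT 45: heading 45 -> 0
  -- iteration 4/8 --
  FD 4: (-3,17.657) -> (1,17.657) [heading=0, draw]
  RT 45: heading 0 -> 315
  -- iteration 5/8 --
  FD 4: (1,17.657) -> (3.828,14.828) [heading=315, draw]
  RT 45: heading 315 -> 270
  -- iteration 6/8 --
  FD 4: (3.828,14.828) -> (3.828,10.828) [heading=270, draw]
  RT 45: heading 270 -> 225
  -- iteration 7/8 --
  FD 4: (3.828,10.828) -> (1,8) [heading=225, draw]
  RT 45: heading 225 -> 180
  -- iteration 8/8 --
  FD 4: (1,8) -> (-3,8) [heading=180, draw]
  RT 45: heading 180 -> 135
]
Final: pos=(-3,8), heading=135, 8 segment(s) drawn

Start position: (-3, 8)
Final position: (-3, 8)
Distance = 0; < 1e-6 -> CLOSED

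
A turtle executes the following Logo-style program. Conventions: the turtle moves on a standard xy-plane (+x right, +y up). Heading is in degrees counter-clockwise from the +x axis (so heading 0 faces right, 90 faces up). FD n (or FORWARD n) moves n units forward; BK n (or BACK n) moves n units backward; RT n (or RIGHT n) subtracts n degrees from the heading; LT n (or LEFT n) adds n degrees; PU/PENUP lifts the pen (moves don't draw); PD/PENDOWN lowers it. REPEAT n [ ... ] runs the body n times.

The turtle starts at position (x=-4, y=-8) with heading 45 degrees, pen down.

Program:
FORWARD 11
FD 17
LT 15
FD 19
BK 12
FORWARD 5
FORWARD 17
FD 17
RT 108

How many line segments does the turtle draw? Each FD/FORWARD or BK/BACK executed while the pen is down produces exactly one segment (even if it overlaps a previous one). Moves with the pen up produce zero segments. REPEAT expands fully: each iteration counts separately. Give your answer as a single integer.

Executing turtle program step by step:
Start: pos=(-4,-8), heading=45, pen down
FD 11: (-4,-8) -> (3.778,-0.222) [heading=45, draw]
FD 17: (3.778,-0.222) -> (15.799,11.799) [heading=45, draw]
LT 15: heading 45 -> 60
FD 19: (15.799,11.799) -> (25.299,28.253) [heading=60, draw]
BK 12: (25.299,28.253) -> (19.299,17.861) [heading=60, draw]
FD 5: (19.299,17.861) -> (21.799,22.191) [heading=60, draw]
FD 17: (21.799,22.191) -> (30.299,36.914) [heading=60, draw]
FD 17: (30.299,36.914) -> (38.799,51.636) [heading=60, draw]
RT 108: heading 60 -> 312
Final: pos=(38.799,51.636), heading=312, 7 segment(s) drawn
Segments drawn: 7

Answer: 7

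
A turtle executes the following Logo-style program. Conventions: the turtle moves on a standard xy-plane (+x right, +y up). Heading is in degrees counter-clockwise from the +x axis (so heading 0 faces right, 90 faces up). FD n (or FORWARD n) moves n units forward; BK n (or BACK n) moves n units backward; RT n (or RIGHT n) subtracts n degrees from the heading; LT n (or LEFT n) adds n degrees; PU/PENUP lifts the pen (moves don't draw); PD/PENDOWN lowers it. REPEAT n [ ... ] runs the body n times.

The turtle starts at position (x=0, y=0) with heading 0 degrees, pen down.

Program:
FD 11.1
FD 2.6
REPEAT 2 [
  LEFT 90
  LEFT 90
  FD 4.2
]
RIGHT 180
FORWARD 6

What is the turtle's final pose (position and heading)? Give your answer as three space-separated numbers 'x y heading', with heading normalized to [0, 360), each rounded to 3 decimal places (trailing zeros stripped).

Executing turtle program step by step:
Start: pos=(0,0), heading=0, pen down
FD 11.1: (0,0) -> (11.1,0) [heading=0, draw]
FD 2.6: (11.1,0) -> (13.7,0) [heading=0, draw]
REPEAT 2 [
  -- iteration 1/2 --
  LT 90: heading 0 -> 90
  LT 90: heading 90 -> 180
  FD 4.2: (13.7,0) -> (9.5,0) [heading=180, draw]
  -- iteration 2/2 --
  LT 90: heading 180 -> 270
  LT 90: heading 270 -> 0
  FD 4.2: (9.5,0) -> (13.7,0) [heading=0, draw]
]
RT 180: heading 0 -> 180
FD 6: (13.7,0) -> (7.7,0) [heading=180, draw]
Final: pos=(7.7,0), heading=180, 5 segment(s) drawn

Answer: 7.7 0 180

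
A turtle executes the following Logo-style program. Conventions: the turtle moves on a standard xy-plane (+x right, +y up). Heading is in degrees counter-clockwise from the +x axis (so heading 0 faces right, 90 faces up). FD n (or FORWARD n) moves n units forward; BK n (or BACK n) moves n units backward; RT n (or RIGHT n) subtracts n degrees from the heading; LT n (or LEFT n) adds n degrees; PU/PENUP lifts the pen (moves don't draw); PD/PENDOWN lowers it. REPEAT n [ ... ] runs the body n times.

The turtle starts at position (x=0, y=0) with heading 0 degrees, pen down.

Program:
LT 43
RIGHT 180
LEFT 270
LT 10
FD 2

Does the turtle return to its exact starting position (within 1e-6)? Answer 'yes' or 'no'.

Executing turtle program step by step:
Start: pos=(0,0), heading=0, pen down
LT 43: heading 0 -> 43
RT 180: heading 43 -> 223
LT 270: heading 223 -> 133
LT 10: heading 133 -> 143
FD 2: (0,0) -> (-1.597,1.204) [heading=143, draw]
Final: pos=(-1.597,1.204), heading=143, 1 segment(s) drawn

Start position: (0, 0)
Final position: (-1.597, 1.204)
Distance = 2; >= 1e-6 -> NOT closed

Answer: no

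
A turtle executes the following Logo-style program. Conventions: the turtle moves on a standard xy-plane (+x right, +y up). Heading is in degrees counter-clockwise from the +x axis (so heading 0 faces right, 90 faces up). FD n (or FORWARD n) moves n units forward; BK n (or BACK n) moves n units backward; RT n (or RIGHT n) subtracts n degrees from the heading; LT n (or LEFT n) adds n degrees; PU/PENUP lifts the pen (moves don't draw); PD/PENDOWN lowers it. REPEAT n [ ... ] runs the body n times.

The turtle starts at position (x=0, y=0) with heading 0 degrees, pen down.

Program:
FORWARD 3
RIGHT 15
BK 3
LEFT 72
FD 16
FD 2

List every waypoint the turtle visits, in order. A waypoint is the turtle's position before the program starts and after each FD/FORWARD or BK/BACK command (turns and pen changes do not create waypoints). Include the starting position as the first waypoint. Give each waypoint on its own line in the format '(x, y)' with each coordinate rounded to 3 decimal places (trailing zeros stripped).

Answer: (0, 0)
(3, 0)
(0.102, 0.776)
(8.816, 14.195)
(9.906, 15.873)

Derivation:
Executing turtle program step by step:
Start: pos=(0,0), heading=0, pen down
FD 3: (0,0) -> (3,0) [heading=0, draw]
RT 15: heading 0 -> 345
BK 3: (3,0) -> (0.102,0.776) [heading=345, draw]
LT 72: heading 345 -> 57
FD 16: (0.102,0.776) -> (8.816,14.195) [heading=57, draw]
FD 2: (8.816,14.195) -> (9.906,15.873) [heading=57, draw]
Final: pos=(9.906,15.873), heading=57, 4 segment(s) drawn
Waypoints (5 total):
(0, 0)
(3, 0)
(0.102, 0.776)
(8.816, 14.195)
(9.906, 15.873)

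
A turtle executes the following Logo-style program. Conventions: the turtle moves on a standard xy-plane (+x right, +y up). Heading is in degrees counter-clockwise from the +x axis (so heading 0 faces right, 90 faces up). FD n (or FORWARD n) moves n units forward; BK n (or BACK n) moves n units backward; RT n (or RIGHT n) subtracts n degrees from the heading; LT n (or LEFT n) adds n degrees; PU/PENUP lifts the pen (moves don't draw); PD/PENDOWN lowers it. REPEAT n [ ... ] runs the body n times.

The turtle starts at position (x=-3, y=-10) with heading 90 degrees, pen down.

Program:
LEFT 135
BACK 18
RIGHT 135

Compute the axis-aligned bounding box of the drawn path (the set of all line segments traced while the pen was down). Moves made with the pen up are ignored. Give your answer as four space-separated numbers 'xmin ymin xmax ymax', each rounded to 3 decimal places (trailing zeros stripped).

Executing turtle program step by step:
Start: pos=(-3,-10), heading=90, pen down
LT 135: heading 90 -> 225
BK 18: (-3,-10) -> (9.728,2.728) [heading=225, draw]
RT 135: heading 225 -> 90
Final: pos=(9.728,2.728), heading=90, 1 segment(s) drawn

Segment endpoints: x in {-3, 9.728}, y in {-10, 2.728}
xmin=-3, ymin=-10, xmax=9.728, ymax=2.728

Answer: -3 -10 9.728 2.728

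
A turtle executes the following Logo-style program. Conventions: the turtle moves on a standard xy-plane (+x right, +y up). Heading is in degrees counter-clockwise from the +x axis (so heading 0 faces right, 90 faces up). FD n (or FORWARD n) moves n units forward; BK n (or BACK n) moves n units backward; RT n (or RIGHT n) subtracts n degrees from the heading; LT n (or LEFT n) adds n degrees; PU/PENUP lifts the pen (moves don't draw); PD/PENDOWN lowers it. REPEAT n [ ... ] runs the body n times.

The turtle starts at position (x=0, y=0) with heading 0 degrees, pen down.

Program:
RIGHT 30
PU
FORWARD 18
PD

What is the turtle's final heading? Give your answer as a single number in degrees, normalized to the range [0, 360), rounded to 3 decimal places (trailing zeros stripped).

Answer: 330

Derivation:
Executing turtle program step by step:
Start: pos=(0,0), heading=0, pen down
RT 30: heading 0 -> 330
PU: pen up
FD 18: (0,0) -> (15.588,-9) [heading=330, move]
PD: pen down
Final: pos=(15.588,-9), heading=330, 0 segment(s) drawn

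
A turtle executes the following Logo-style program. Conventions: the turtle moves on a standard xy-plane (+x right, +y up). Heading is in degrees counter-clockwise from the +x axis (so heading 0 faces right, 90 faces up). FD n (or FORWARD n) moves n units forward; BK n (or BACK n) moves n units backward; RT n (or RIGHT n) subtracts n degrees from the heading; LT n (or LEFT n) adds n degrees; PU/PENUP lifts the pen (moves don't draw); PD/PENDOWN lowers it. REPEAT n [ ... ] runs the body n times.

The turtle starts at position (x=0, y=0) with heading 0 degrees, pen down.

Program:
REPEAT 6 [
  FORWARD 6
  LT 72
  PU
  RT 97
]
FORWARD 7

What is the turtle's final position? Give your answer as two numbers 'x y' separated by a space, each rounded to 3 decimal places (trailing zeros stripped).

Answer: 6.302 -27.251

Derivation:
Executing turtle program step by step:
Start: pos=(0,0), heading=0, pen down
REPEAT 6 [
  -- iteration 1/6 --
  FD 6: (0,0) -> (6,0) [heading=0, draw]
  LT 72: heading 0 -> 72
  PU: pen up
  RT 97: heading 72 -> 335
  -- iteration 2/6 --
  FD 6: (6,0) -> (11.438,-2.536) [heading=335, move]
  LT 72: heading 335 -> 47
  PU: pen up
  RT 97: heading 47 -> 310
  -- iteration 3/6 --
  FD 6: (11.438,-2.536) -> (15.295,-7.132) [heading=310, move]
  LT 72: heading 310 -> 22
  PU: pen up
  RT 97: heading 22 -> 285
  -- iteration 4/6 --
  FD 6: (15.295,-7.132) -> (16.847,-12.928) [heading=285, move]
  LT 72: heading 285 -> 357
  PU: pen up
  RT 97: heading 357 -> 260
  -- iteration 5/6 --
  FD 6: (16.847,-12.928) -> (15.806,-18.836) [heading=260, move]
  LT 72: heading 260 -> 332
  PU: pen up
  RT 97: heading 332 -> 235
  -- iteration 6/6 --
  FD 6: (15.806,-18.836) -> (12.364,-23.751) [heading=235, move]
  LT 72: heading 235 -> 307
  PU: pen up
  RT 97: heading 307 -> 210
]
FD 7: (12.364,-23.751) -> (6.302,-27.251) [heading=210, move]
Final: pos=(6.302,-27.251), heading=210, 1 segment(s) drawn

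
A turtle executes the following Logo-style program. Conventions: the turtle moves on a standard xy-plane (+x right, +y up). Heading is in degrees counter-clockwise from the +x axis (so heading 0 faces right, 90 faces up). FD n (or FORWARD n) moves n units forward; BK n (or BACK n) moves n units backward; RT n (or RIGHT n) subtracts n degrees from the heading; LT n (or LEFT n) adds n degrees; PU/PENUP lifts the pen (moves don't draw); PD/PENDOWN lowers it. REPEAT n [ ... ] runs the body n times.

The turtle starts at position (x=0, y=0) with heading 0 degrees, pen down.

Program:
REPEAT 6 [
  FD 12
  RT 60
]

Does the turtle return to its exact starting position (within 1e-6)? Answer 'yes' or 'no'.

Answer: yes

Derivation:
Executing turtle program step by step:
Start: pos=(0,0), heading=0, pen down
REPEAT 6 [
  -- iteration 1/6 --
  FD 12: (0,0) -> (12,0) [heading=0, draw]
  RT 60: heading 0 -> 300
  -- iteration 2/6 --
  FD 12: (12,0) -> (18,-10.392) [heading=300, draw]
  RT 60: heading 300 -> 240
  -- iteration 3/6 --
  FD 12: (18,-10.392) -> (12,-20.785) [heading=240, draw]
  RT 60: heading 240 -> 180
  -- iteration 4/6 --
  FD 12: (12,-20.785) -> (0,-20.785) [heading=180, draw]
  RT 60: heading 180 -> 120
  -- iteration 5/6 --
  FD 12: (0,-20.785) -> (-6,-10.392) [heading=120, draw]
  RT 60: heading 120 -> 60
  -- iteration 6/6 --
  FD 12: (-6,-10.392) -> (0,0) [heading=60, draw]
  RT 60: heading 60 -> 0
]
Final: pos=(0,0), heading=0, 6 segment(s) drawn

Start position: (0, 0)
Final position: (0, 0)
Distance = 0; < 1e-6 -> CLOSED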